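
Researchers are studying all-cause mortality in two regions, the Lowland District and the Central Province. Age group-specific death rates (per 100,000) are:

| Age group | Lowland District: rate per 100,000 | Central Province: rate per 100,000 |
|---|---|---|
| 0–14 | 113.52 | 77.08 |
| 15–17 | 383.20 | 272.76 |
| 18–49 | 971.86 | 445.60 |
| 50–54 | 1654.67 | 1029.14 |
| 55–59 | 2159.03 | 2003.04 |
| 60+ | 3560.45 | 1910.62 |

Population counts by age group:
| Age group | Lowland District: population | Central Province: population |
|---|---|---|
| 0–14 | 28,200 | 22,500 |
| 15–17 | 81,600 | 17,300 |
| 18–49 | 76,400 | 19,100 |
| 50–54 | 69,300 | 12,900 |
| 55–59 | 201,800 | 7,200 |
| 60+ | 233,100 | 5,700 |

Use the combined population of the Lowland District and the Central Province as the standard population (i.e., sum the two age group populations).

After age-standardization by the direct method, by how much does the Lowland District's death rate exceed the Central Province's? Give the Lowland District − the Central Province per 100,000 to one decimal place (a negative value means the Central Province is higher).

Combined standard total = 775,100; weights = 0.0654, 0.1276, 0.1232, 0.1061, 0.2696, 0.3081.
The Lowland District: 0.0654×113.52 + 0.1276×383.20 + 0.1232×971.86 + 0.1061×1654.67 + 0.2696×2159.03 + 0.3081×3560.45 = 2030.6453 per 100,000.
The Central Province: 0.0654×77.08 + 0.1276×272.76 + 0.1232×445.60 + 0.1061×1029.14 + 0.2696×2003.04 + 0.3081×1910.62 = 1332.6351 per 100,000.
Difference = 2030.6453 − 1332.6351 = 698.0102.

698.0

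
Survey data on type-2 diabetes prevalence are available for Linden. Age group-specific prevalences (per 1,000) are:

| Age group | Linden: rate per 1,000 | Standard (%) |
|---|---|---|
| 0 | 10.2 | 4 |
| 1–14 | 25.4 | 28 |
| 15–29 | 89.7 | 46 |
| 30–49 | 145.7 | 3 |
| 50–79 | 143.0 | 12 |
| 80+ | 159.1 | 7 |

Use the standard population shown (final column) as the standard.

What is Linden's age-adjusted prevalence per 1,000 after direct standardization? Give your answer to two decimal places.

81.45

Standard weights: 0.04, 0.28, 0.46, 0.03, 0.12, 0.07.
Standardized rate: 0.0400×10.2 + 0.2800×25.4 + 0.4600×89.7 + 0.0300×145.7 + 0.1200×143.0 + 0.0700×159.1 = 81.4500 per 1,000.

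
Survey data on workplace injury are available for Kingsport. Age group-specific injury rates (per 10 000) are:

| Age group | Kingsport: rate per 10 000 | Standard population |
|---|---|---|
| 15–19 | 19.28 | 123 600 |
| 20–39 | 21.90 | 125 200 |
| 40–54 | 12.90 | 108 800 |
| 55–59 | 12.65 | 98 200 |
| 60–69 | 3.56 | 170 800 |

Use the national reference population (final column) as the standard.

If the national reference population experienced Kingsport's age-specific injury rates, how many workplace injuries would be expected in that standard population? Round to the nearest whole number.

Expected workplace injuries = Σ (standard pop × age-specific rate ÷ 10 000)
= 123 600×19.28/10 000 + 125 200×21.90/10 000 + 108 800×12.90/10 000 + 98 200×12.65/10 000 + 170 800×3.56/10 000
= 238.30 + 274.19 + 140.35 + 124.22 + 60.80 = 837.87.

838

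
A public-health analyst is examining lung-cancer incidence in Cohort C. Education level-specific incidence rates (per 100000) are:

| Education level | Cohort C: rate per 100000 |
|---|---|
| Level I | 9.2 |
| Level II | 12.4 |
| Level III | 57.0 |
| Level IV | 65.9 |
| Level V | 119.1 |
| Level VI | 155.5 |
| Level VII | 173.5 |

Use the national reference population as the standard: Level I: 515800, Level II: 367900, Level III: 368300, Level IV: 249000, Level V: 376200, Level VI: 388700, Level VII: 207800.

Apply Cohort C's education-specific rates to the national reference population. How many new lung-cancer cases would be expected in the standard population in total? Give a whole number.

1880

Expected new lung-cancer cases = Σ (standard pop × education-specific rate ÷ 100000)
= 515800×9.2/100000 + 367900×12.4/100000 + 368300×57.0/100000 + 249000×65.9/100000 + 376200×119.1/100000 + 388700×155.5/100000 + 207800×173.5/100000
= 47.45 + 45.62 + 209.93 + 164.09 + 448.05 + 604.43 + 360.53 = 1880.11.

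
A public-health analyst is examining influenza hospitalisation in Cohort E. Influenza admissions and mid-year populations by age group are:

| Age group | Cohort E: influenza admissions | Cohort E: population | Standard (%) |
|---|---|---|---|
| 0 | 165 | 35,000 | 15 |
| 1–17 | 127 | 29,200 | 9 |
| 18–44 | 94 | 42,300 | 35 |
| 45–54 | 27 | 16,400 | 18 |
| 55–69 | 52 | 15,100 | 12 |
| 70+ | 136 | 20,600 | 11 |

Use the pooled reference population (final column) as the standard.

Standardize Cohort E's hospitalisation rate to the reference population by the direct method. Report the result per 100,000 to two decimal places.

Age-specific rates per 100,000 for Cohort E: 471.43, 434.93, 222.22, 164.63, 344.37, 660.19.
Standard weights: 0.15, 0.09, 0.35, 0.18, 0.12, 0.11.
Standardized rate: 0.1500×471.43 + 0.0900×434.93 + 0.3500×222.22 + 0.1800×164.63 + 0.1200×344.37 + 0.1100×660.19 = 331.2159 per 100,000.

331.22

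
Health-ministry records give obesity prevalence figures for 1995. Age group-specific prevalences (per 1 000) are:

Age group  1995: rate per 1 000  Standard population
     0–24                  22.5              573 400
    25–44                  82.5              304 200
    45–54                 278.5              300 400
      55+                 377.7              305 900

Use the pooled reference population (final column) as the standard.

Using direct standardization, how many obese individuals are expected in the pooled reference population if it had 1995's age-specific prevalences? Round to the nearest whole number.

Expected obese individuals = Σ (standard pop × age-specific rate ÷ 1 000)
= 573 400×22.5/1 000 + 304 200×82.5/1 000 + 300 400×278.5/1 000 + 305 900×377.7/1 000
= 12901.50 + 25096.50 + 83661.40 + 115538.43 = 237197.83.

237198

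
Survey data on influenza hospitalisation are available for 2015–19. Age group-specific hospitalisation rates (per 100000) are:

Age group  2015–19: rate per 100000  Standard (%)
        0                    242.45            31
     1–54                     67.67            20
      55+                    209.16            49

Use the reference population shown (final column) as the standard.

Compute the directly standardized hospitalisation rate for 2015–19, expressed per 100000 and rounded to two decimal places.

191.18

Standard weights: 0.31, 0.20, 0.49.
Standardized rate: 0.3100×242.45 + 0.2000×67.67 + 0.4900×209.16 = 191.1819 per 100000.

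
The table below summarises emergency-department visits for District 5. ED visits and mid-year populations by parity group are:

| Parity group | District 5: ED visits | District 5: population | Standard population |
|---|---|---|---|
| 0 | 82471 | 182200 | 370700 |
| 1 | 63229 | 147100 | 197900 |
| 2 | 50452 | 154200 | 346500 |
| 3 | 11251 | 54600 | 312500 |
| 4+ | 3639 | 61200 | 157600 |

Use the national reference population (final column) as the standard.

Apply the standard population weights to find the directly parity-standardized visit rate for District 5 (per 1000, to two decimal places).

Parity-specific rates per 1000 for District 5: 452.640, 429.837, 327.185, 206.062, 59.461.
Standard total = 1385200; weights = 0.2676, 0.1429, 0.2501, 0.2256, 0.1138.
Standardized rate: 0.2676×452.640 + 0.1429×429.837 + 0.2501×327.185 + 0.2256×206.062 + 0.1138×59.461 = 317.6390 per 1000.

317.64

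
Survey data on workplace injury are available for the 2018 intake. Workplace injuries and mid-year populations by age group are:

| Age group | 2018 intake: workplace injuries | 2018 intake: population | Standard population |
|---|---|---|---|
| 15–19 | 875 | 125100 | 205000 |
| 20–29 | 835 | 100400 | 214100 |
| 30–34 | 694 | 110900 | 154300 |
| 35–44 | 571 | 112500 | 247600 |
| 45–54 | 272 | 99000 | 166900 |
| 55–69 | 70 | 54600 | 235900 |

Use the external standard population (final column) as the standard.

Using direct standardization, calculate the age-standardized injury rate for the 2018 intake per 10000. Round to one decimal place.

50.6

Age-specific rates per 10000 for the 2018 intake: 69.94, 83.17, 62.58, 50.76, 27.47, 12.82.
Standard total = 1223800; weights = 0.1675, 0.1749, 0.1261, 0.2023, 0.1364, 0.1928.
Standardized rate: 0.1675×69.94 + 0.1749×83.17 + 0.1261×62.58 + 0.2023×50.76 + 0.1364×27.47 + 0.1928×12.82 = 50.6435 per 10000.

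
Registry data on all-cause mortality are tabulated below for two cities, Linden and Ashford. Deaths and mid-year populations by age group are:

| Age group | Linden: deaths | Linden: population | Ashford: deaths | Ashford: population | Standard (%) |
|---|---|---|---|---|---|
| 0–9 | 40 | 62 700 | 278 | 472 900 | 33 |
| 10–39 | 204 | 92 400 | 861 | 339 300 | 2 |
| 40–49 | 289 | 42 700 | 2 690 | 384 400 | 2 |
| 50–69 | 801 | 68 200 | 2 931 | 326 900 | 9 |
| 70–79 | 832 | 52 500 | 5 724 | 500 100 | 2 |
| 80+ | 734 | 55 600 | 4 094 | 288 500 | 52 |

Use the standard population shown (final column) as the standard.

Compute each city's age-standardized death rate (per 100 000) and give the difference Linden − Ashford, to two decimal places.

Age-specific rates per 100 000 for Linden: 63.80, 220.78, 676.81, 1174.49, 1584.76, 1320.14.
For Ashford: 58.79, 253.76, 699.79, 896.60, 1144.57, 1419.06.
Standard weights: 0.33, 0.02, 0.02, 0.09, 0.02, 0.52.
Linden: 0.3300×63.80 + 0.0200×220.78 + 0.0200×676.81 + 0.0900×1174.49 + 0.0200×1584.76 + 0.5200×1320.14 = 862.8784 per 100 000.
Ashford: 0.3300×58.79 + 0.0200×253.76 + 0.0200×699.79 + 0.0900×896.60 + 0.0200×1144.57 + 0.5200×1419.06 = 879.9696 per 100 000.
Difference = 862.8784 − 879.9696 = -17.0912.

-17.09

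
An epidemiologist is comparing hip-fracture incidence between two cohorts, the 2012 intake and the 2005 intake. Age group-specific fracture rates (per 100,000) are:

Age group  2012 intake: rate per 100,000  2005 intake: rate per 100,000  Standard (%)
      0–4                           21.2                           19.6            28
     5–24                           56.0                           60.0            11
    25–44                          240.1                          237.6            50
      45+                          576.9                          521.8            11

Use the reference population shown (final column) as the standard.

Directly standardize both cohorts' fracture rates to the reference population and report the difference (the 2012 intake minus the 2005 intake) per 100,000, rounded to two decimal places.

7.32

Standard weights: 0.28, 0.11, 0.50, 0.11.
The 2012 intake: 0.2800×21.2 + 0.1100×56.0 + 0.5000×240.1 + 0.1100×576.9 = 195.6050 per 100,000.
The 2005 intake: 0.2800×19.6 + 0.1100×60.0 + 0.5000×237.6 + 0.1100×521.8 = 188.2860 per 100,000.
Difference = 195.6050 − 188.2860 = 7.3190.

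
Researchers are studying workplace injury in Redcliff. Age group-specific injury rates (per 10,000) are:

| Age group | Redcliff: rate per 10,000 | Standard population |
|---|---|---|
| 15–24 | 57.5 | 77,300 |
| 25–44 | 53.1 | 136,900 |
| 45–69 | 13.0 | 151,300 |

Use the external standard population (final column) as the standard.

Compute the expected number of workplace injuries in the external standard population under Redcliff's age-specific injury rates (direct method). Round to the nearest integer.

1368

Expected workplace injuries = Σ (standard pop × age-specific rate ÷ 10,000)
= 77,300×57.5/10,000 + 136,900×53.1/10,000 + 151,300×13.0/10,000
= 444.48 + 726.94 + 196.69 = 1368.10.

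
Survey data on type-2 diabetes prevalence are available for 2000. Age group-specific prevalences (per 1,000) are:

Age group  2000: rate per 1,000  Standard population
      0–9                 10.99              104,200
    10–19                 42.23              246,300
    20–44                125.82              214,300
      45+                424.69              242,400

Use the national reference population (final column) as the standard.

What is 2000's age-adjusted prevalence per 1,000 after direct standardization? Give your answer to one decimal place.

175.2

Standard total = 807,200; weights = 0.1291, 0.3051, 0.2655, 0.3003.
Standardized rate: 0.1291×10.99 + 0.3051×42.23 + 0.2655×125.82 + 0.3003×424.69 = 175.2409 per 1,000.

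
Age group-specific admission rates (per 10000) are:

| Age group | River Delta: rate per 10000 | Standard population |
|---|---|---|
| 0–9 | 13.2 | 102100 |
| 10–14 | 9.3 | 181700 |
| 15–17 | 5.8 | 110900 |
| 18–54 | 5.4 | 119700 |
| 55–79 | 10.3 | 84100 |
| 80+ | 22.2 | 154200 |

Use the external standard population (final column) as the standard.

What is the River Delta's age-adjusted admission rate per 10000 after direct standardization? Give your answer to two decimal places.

11.45

Standard total = 752700; weights = 0.1356, 0.2414, 0.1473, 0.1590, 0.1117, 0.2049.
Standardized rate: 0.1356×13.2 + 0.2414×9.3 + 0.1473×5.8 + 0.1590×5.4 + 0.1117×10.3 + 0.2049×22.2 = 11.4476 per 10000.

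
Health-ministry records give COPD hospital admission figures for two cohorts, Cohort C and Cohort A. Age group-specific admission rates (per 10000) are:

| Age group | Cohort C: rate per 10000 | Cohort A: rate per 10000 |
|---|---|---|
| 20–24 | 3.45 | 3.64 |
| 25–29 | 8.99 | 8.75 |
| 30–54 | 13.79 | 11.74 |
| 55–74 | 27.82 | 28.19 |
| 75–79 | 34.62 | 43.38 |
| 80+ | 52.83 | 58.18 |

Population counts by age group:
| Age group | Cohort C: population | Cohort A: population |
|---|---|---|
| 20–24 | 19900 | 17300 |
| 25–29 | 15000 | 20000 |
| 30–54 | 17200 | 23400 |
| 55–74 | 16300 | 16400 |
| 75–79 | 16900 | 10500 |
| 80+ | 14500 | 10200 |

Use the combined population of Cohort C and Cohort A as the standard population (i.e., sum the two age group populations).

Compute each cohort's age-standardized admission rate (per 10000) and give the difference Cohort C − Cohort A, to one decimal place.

-1.5

Combined standard total = 197600; weights = 0.1883, 0.1771, 0.2055, 0.1655, 0.1387, 0.1250.
Cohort C: 0.1883×3.45 + 0.1771×8.99 + 0.2055×13.79 + 0.1655×27.82 + 0.1387×34.62 + 0.1250×52.83 = 21.0833 per 10000.
Cohort A: 0.1883×3.64 + 0.1771×8.75 + 0.2055×11.74 + 0.1655×28.19 + 0.1387×43.38 + 0.1250×58.18 = 22.6001 per 10000.
Difference = 21.0833 − 22.6001 = -1.5167.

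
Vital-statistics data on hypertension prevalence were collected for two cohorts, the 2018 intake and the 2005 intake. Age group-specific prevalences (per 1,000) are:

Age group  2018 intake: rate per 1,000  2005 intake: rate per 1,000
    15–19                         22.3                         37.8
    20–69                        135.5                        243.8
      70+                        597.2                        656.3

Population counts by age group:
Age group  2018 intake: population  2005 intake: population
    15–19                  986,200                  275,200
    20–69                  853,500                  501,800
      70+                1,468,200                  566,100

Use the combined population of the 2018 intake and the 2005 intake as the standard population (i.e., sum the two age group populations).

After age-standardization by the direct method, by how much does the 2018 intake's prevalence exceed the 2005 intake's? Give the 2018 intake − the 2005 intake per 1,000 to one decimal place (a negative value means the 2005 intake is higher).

Combined standard total = 4,651,000; weights = 0.2712, 0.2914, 0.4374.
The 2018 intake: 0.2712×22.3 + 0.2914×135.5 + 0.4374×597.2 = 306.7418 per 1,000.
The 2005 intake: 0.2712×37.8 + 0.2914×243.8 + 0.4374×656.3 = 368.3539 per 1,000.
Difference = 306.7418 − 368.3539 = -61.6121.

-61.6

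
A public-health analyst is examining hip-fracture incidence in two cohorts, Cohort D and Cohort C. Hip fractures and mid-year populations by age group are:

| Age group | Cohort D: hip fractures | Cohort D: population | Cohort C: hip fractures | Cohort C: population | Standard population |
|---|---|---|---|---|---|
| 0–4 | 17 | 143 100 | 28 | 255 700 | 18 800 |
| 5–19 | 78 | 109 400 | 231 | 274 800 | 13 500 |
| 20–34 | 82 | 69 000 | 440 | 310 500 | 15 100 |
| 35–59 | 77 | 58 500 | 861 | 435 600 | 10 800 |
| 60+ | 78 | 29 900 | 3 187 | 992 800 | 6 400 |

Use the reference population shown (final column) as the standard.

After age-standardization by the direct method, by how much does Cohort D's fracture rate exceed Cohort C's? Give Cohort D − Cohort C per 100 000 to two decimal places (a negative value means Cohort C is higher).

-24.74

Age-specific rates per 100 000 for Cohort D: 11.88, 71.30, 118.84, 131.62, 260.87.
For Cohort C: 10.95, 84.06, 141.71, 197.66, 321.01.
Standard total = 64 600; weights = 0.2910, 0.2090, 0.2337, 0.1672, 0.0991.
Cohort D: 0.2910×11.88 + 0.2090×71.30 + 0.2337×118.84 + 0.1672×131.62 + 0.0991×260.87 = 93.9854 per 100 000.
Cohort C: 0.2910×10.95 + 0.2090×84.06 + 0.2337×141.71 + 0.1672×197.66 + 0.0991×321.01 = 118.7252 per 100 000.
Difference = 93.9854 − 118.7252 = -24.7398.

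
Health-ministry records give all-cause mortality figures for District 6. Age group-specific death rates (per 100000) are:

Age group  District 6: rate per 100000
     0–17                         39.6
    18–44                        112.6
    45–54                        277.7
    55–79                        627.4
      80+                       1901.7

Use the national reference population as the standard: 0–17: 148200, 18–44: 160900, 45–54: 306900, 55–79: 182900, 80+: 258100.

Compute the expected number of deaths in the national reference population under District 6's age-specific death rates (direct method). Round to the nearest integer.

Expected deaths = Σ (standard pop × age-specific rate ÷ 100000)
= 148200×39.6/100000 + 160900×112.6/100000 + 306900×277.7/100000 + 182900×627.4/100000 + 258100×1901.7/100000
= 58.69 + 181.17 + 852.26 + 1147.51 + 4908.29 = 7147.92.

7148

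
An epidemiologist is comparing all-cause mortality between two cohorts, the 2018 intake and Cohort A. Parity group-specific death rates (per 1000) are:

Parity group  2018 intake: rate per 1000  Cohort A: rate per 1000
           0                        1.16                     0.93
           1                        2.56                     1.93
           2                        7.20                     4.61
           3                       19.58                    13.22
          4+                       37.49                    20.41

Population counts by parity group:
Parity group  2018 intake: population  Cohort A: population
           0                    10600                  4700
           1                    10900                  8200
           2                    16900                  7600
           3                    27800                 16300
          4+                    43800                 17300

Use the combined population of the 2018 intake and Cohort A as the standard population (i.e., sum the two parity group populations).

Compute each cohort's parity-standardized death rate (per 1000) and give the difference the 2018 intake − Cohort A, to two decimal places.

Combined standard total = 164100; weights = 0.0932, 0.1164, 0.1493, 0.2687, 0.3723.
The 2018 intake: 0.0932×1.16 + 0.1164×2.56 + 0.1493×7.20 + 0.2687×19.58 + 0.3723×37.49 = 20.7018 per 1000.
Cohort A: 0.0932×0.93 + 0.1164×1.93 + 0.1493×4.61 + 0.2687×13.22 + 0.3723×20.41 = 12.1517 per 1000.
Difference = 20.7018 − 12.1517 = 8.5501.

8.55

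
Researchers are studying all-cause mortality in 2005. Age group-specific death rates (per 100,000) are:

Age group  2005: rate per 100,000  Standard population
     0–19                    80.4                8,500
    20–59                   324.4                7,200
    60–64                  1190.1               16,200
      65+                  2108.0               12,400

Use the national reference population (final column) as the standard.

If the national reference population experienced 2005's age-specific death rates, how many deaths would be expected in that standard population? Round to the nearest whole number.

Expected deaths = Σ (standard pop × age-specific rate ÷ 100,000)
= 8,500×80.4/100,000 + 7,200×324.4/100,000 + 16,200×1190.1/100,000 + 12,400×2108.0/100,000
= 6.83 + 23.36 + 192.80 + 261.39 = 484.38.

484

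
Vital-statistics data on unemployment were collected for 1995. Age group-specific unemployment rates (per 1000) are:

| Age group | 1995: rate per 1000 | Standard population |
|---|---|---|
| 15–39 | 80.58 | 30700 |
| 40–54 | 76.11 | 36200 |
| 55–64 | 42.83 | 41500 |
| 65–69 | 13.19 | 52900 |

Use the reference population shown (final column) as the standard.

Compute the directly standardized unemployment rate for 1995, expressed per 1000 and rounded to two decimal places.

47.76

Standard total = 161300; weights = 0.1903, 0.2244, 0.2573, 0.3280.
Standardized rate: 0.1903×80.58 + 0.2244×76.11 + 0.2573×42.83 + 0.3280×13.19 = 47.7631 per 1000.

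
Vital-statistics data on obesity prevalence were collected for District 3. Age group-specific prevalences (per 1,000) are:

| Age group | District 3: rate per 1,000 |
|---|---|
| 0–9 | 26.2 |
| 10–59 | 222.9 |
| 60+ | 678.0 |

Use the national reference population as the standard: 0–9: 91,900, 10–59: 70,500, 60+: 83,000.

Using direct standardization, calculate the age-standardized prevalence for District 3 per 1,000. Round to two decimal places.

303.16

Standard total = 245,400; weights = 0.3745, 0.2873, 0.3382.
Standardized rate: 0.3745×26.2 + 0.2873×222.9 + 0.3382×678.0 = 303.1631 per 1,000.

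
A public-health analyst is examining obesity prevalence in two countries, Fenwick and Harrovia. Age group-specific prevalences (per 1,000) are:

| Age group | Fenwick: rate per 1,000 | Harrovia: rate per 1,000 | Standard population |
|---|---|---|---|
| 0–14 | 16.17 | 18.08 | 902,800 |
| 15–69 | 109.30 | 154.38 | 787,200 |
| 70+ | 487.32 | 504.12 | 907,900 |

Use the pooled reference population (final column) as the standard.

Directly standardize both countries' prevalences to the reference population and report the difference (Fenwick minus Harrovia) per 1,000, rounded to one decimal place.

Standard total = 2,597,900; weights = 0.3475, 0.3030, 0.3495.
Fenwick: 0.3475×16.17 + 0.3030×109.30 + 0.3495×487.32 = 209.0446 per 1,000.
Harrovia: 0.3475×18.08 + 0.3030×154.38 + 0.3495×504.12 = 229.2394 per 1,000.
Difference = 209.0446 − 229.2394 = -20.1948.

-20.2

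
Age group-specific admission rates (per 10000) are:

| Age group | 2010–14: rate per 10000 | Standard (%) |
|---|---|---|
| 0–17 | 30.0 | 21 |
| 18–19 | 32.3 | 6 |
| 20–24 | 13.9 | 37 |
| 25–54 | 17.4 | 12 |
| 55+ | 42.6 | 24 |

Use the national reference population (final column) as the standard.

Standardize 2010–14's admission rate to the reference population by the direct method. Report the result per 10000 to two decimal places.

Standard weights: 0.21, 0.06, 0.37, 0.12, 0.24.
Standardized rate: 0.2100×30.0 + 0.0600×32.3 + 0.3700×13.9 + 0.1200×17.4 + 0.2400×42.6 = 25.6930 per 10000.

25.69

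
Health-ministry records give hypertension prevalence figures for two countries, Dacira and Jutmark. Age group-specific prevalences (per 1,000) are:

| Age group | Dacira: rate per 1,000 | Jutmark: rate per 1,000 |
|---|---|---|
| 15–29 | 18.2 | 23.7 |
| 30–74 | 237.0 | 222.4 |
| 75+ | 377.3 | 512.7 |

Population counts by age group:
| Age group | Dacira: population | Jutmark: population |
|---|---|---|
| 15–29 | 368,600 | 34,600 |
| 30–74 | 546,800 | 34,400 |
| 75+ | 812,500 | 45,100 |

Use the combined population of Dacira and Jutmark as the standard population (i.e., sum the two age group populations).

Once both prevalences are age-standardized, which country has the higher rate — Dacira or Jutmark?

Jutmark

Combined standard total = 1,842,000; weights = 0.2189, 0.3155, 0.4656.
Dacira: 0.2189×18.2 + 0.3155×237.0 + 0.4656×377.3 = 254.4273 per 1,000.
Jutmark: 0.2189×23.7 + 0.3155×222.4 + 0.4656×512.7 = 314.0642 per 1,000.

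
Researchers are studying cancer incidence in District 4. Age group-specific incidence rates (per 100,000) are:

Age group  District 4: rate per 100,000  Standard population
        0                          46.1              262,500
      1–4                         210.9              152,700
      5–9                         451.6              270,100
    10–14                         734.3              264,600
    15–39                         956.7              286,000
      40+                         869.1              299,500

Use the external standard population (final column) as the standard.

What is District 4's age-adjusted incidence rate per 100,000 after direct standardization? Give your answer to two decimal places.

Standard total = 1,535,400; weights = 0.1710, 0.0995, 0.1759, 0.1723, 0.1863, 0.1951.
Standardized rate: 0.1710×46.1 + 0.0995×210.9 + 0.1759×451.6 + 0.1723×734.3 + 0.1863×956.7 + 0.1951×869.1 = 582.5780 per 100,000.

582.58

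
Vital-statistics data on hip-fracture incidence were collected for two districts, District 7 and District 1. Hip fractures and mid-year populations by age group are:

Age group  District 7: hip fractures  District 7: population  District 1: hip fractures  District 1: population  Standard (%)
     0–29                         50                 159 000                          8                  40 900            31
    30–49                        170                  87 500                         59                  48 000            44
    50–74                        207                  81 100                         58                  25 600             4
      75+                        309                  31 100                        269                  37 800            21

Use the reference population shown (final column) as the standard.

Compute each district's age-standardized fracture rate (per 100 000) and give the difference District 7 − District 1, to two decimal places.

95.44

Age-specific rates per 100 000 for District 7: 31.45, 194.29, 255.24, 993.57.
For District 1: 19.56, 122.92, 226.56, 711.64.
Standard weights: 0.31, 0.44, 0.04, 0.21.
District 7: 0.3100×31.45 + 0.4400×194.29 + 0.0400×255.24 + 0.2100×993.57 = 314.0933 per 100 000.
District 1: 0.3100×19.56 + 0.4400×122.92 + 0.0400×226.56 + 0.2100×711.64 = 218.6538 per 100 000.
Difference = 314.0933 − 218.6538 = 95.4394.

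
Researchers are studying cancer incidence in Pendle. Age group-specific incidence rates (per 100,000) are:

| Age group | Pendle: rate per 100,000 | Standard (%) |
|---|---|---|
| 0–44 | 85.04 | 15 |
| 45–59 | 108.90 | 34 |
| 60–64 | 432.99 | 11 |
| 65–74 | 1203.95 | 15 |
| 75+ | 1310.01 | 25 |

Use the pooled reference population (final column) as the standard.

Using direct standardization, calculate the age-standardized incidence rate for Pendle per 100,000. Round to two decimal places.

Standard weights: 0.15, 0.34, 0.11, 0.15, 0.25.
Standardized rate: 0.1500×85.04 + 0.3400×108.90 + 0.1100×432.99 + 0.1500×1203.95 + 0.2500×1310.01 = 605.5059 per 100,000.

605.51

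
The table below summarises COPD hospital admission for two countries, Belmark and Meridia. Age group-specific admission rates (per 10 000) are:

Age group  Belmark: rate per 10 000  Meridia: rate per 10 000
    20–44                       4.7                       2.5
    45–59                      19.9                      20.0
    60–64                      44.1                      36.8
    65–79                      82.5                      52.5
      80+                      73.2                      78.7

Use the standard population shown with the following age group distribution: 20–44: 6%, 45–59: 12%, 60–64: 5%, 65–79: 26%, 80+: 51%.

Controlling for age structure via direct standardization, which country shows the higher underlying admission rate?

Standard weights: 0.06, 0.12, 0.05, 0.26, 0.51.
Belmark: 0.0600×4.7 + 0.1200×19.9 + 0.0500×44.1 + 0.2600×82.5 + 0.5100×73.2 = 63.6570 per 10 000.
Meridia: 0.0600×2.5 + 0.1200×20.0 + 0.0500×36.8 + 0.2600×52.5 + 0.5100×78.7 = 58.1770 per 10 000.

Belmark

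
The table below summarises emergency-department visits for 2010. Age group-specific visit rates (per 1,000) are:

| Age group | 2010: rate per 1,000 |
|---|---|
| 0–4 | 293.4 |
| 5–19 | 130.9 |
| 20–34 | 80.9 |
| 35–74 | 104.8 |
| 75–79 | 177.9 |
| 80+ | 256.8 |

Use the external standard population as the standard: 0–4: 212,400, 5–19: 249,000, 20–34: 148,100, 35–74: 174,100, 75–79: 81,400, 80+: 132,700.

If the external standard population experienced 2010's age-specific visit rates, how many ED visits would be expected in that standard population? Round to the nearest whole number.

173698

Expected ED visits = Σ (standard pop × age-specific rate ÷ 1,000)
= 212,400×293.4/1,000 + 249,000×130.9/1,000 + 148,100×80.9/1,000 + 174,100×104.8/1,000 + 81,400×177.9/1,000 + 132,700×256.8/1,000
= 62318.16 + 32594.10 + 11981.29 + 18245.68 + 14481.06 + 34077.36 = 173697.65.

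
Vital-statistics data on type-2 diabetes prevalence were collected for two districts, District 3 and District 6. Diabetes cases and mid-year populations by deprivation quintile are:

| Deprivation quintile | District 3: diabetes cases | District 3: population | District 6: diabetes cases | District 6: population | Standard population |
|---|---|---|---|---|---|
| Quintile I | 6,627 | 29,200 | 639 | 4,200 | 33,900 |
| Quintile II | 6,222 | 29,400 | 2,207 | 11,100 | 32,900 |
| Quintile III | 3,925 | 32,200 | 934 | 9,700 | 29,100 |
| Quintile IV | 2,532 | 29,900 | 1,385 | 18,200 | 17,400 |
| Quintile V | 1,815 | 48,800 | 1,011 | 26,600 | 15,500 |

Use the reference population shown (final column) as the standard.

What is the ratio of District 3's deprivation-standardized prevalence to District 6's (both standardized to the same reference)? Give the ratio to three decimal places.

1.234

Deprivation-specific rates per 1,000 for District 3: 226.952, 211.633, 121.894, 84.682, 37.193.
For District 6: 152.143, 198.829, 96.289, 76.099, 38.008.
Standard total = 128,800; weights = 0.2632, 0.2554, 0.2259, 0.1351, 0.1203.
District 3: 0.2632×226.952 + 0.2554×211.633 + 0.2259×121.894 + 0.1351×84.682 + 0.1203×37.193 = 157.2475 per 1,000.
District 6: 0.2632×152.143 + 0.2554×198.829 + 0.2259×96.289 + 0.1351×76.099 + 0.1203×38.008 = 127.4406 per 1,000.
Ratio = 157.2475 ÷ 127.4406 = 1.23389.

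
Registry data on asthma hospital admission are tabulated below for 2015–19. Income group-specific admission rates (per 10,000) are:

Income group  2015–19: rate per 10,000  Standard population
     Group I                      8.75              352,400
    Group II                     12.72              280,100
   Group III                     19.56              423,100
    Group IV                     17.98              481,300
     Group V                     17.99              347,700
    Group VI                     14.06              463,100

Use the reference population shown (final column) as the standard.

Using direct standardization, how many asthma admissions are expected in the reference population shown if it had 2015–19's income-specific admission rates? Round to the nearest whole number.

Expected asthma admissions = Σ (standard pop × income-specific rate ÷ 10,000)
= 352,400×8.75/10,000 + 280,100×12.72/10,000 + 423,100×19.56/10,000 + 481,300×17.98/10,000 + 347,700×17.99/10,000 + 463,100×14.06/10,000
= 308.35 + 356.29 + 827.58 + 865.38 + 625.51 + 651.12 = 3634.23.

3634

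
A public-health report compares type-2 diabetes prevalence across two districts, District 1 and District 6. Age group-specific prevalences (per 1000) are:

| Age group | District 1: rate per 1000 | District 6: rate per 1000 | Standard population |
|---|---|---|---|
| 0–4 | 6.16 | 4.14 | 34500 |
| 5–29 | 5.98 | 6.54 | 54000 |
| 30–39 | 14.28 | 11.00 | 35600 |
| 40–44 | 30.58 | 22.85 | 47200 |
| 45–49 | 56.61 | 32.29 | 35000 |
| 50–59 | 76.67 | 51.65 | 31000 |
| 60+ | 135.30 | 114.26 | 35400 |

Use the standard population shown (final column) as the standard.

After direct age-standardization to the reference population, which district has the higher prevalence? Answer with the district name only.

District 1

Standard total = 272700; weights = 0.1265, 0.1980, 0.1305, 0.1731, 0.1283, 0.1137, 0.1298.
District 1: 0.1265×6.16 + 0.1980×5.98 + 0.1305×14.28 + 0.1731×30.58 + 0.1283×56.61 + 0.1137×76.67 + 0.1298×135.30 = 42.6657 per 1000.
District 6: 0.1265×4.14 + 0.1980×6.54 + 0.1305×11.00 + 0.1731×22.85 + 0.1283×32.29 + 0.1137×51.65 + 0.1298×114.26 = 32.0580 per 1000.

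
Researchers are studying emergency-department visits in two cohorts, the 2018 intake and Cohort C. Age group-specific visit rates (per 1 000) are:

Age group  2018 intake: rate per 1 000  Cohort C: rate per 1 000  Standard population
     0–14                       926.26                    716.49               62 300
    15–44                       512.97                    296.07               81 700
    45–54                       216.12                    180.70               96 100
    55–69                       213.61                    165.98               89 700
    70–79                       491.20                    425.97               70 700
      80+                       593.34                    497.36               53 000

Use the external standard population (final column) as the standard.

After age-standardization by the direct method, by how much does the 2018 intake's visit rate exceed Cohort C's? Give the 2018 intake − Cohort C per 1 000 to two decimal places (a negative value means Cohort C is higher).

106.21

Standard total = 453 500; weights = 0.1374, 0.1802, 0.2119, 0.1978, 0.1559, 0.1169.
The 2018 intake: 0.1374×926.26 + 0.1802×512.97 + 0.2119×216.12 + 0.1978×213.61 + 0.1559×491.20 + 0.1169×593.34 = 453.6283 per 1 000.
Cohort C: 0.1374×716.49 + 0.1802×296.07 + 0.2119×180.70 + 0.1978×165.98 + 0.1559×425.97 + 0.1169×497.36 = 347.4224 per 1 000.
Difference = 453.6283 − 347.4224 = 106.2059.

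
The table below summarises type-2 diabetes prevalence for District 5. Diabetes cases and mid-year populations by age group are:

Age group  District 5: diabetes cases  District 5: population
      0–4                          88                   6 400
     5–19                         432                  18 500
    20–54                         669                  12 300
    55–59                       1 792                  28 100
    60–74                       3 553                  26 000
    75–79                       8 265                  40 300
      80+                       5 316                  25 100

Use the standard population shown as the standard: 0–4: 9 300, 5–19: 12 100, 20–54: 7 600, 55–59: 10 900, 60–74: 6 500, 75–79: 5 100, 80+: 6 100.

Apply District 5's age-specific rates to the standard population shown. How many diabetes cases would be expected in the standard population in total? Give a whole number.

4745

Age-specific rates per 1 000 for District 5: 13.750, 23.351, 54.390, 63.772, 136.654, 205.087, 211.793.
Expected diabetes cases = Σ (standard pop × age-specific rate ÷ 1 000)
= 9 300×13.750/1 000 + 12 100×23.351/1 000 + 7 600×54.390/1 000 + 10 900×63.772/1 000 + 6 500×136.654/1 000 + 5 100×205.087/1 000 + 6 100×211.793/1 000
= 127.88 + 282.55 + 413.37 + 695.12 + 888.25 + 1045.94 + 1291.94 = 4745.04.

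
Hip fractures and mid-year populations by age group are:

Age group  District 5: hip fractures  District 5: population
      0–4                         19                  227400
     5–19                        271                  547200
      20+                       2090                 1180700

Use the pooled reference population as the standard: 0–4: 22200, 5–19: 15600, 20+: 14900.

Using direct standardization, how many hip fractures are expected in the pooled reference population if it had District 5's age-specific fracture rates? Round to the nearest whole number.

Age-specific rates per 100000 for District 5: 8.36, 49.52, 177.01.
Expected hip fractures = Σ (standard pop × age-specific rate ÷ 100000)
= 22200×8.36/100000 + 15600×49.52/100000 + 14900×177.01/100000
= 1.85 + 7.73 + 26.38 = 35.96.

36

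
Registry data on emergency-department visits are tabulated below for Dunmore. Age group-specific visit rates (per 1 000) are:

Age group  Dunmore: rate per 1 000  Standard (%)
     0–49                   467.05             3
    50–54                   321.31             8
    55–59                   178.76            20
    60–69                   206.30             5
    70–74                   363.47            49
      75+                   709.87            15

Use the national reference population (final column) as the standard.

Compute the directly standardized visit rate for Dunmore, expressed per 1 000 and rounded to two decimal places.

Standard weights: 0.03, 0.08, 0.20, 0.05, 0.49, 0.15.
Standardized rate: 0.0300×467.05 + 0.0800×321.31 + 0.2000×178.76 + 0.0500×206.30 + 0.4900×363.47 + 0.1500×709.87 = 370.3641 per 1 000.

370.36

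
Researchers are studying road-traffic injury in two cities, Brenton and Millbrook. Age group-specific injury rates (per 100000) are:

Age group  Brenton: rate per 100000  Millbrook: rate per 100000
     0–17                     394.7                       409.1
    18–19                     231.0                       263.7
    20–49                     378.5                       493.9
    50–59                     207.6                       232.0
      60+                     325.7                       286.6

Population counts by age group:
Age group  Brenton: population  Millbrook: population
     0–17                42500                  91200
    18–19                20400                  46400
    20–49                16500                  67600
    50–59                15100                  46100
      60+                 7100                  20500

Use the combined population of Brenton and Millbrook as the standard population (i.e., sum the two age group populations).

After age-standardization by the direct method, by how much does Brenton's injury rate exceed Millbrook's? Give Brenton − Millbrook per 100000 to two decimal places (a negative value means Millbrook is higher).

Combined standard total = 373400; weights = 0.3581, 0.1789, 0.2252, 0.1639, 0.0739.
Brenton: 0.3581×394.7 + 0.1789×231.0 + 0.2252×378.5 + 0.1639×207.6 + 0.0739×325.7 = 326.0002 per 100000.
Millbrook: 0.3581×409.1 + 0.1789×263.7 + 0.2252×493.9 + 0.1639×232.0 + 0.0739×286.6 = 364.1065 per 100000.
Difference = 326.0002 − 364.1065 = -38.1063.

-38.11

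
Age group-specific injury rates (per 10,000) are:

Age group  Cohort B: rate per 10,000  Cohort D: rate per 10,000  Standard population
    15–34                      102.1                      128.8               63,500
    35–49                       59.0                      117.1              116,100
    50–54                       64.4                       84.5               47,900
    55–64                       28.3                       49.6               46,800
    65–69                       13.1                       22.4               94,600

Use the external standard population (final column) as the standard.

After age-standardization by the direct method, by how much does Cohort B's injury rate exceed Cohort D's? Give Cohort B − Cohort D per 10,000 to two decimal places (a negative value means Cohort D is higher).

-30.58

Standard total = 368,900; weights = 0.1721, 0.3147, 0.1298, 0.1269, 0.2564.
Cohort B: 0.1721×102.1 + 0.3147×59.0 + 0.1298×64.4 + 0.1269×28.3 + 0.2564×13.1 = 51.4549 per 10,000.
Cohort D: 0.1721×128.8 + 0.3147×117.1 + 0.1298×84.5 + 0.1269×49.6 + 0.2564×22.4 = 82.0330 per 10,000.
Difference = 51.4549 − 82.0330 = -30.5781.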